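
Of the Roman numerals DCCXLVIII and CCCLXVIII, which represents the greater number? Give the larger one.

DCCXLVIII = 748
CCCLXVIII = 368
748 is larger

DCCXLVIII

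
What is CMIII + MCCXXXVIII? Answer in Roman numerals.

CMIII = 903
MCCXXXVIII = 1238
903 + 1238 = 2141

MMCXLI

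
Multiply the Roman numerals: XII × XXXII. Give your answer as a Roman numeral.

XII = 12
XXXII = 32
12 × 32 = 384

CCCLXXXIV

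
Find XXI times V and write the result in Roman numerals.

XXI = 21
V = 5
21 × 5 = 105

CV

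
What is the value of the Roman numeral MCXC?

MCXC: M=1000, C=100, XC=90
1000 + 100 + 90 = 1190

1190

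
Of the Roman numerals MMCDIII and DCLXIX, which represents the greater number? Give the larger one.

MMCDIII = 2403
DCLXIX = 669
2403 is larger

MMCDIII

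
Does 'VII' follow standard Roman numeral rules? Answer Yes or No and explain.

'VII': Check the rules: uses only the symbols I, V, X, L, C, D, M; no symbol is repeated more than three times in a row; V, L and D each appear at most once; no smaller symbol precedes a larger one (values never increase from left to right). Value: V (5) + I (1) + I (1) = 7. So it is a valid standard Roman numeral.

Yes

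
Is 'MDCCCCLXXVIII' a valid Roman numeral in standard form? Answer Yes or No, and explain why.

'MDCCCCLXXVIII': More than 3 consecutive C's

No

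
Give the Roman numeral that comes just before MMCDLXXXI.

MMCDLXXXI = 2481; previous is 2480

MMCDLXXX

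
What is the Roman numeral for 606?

Convert 606 to Roman numerals:
  606 contains 1×500 (D)
  106 contains 1×100 (C)
  6 contains 1×5 (V)
  1 contains 1×1 (I)

DCVI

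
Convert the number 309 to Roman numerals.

Convert 309 to Roman numerals:
  309 contains 3×100 (CCC)
  9 contains 1×9 (IX)

CCCIX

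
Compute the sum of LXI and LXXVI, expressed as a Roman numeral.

LXI = 61
LXXVI = 76
61 + 76 = 137

CXXXVII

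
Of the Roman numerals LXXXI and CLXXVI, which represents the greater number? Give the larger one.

LXXXI = 81
CLXXVI = 176
176 is larger

CLXXVI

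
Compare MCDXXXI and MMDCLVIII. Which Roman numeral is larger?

MCDXXXI = 1431
MMDCLVIII = 2658
2658 is larger

MMDCLVIII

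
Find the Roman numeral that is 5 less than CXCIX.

CXCIX = 199
199 - 5 = 194

CXCIV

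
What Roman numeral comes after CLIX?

CLIX = 159, so the next integer is 159 + 1 = 160

CLX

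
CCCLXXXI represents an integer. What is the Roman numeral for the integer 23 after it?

CCCLXXXI = 381
381 + 23 = 404

CDIV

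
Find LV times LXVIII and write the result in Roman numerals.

LV = 55
LXVIII = 68
55 × 68 = 3740

MMMDCCXL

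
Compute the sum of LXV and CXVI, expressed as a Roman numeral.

LXV = 65
CXVI = 116
65 + 116 = 181

CLXXXI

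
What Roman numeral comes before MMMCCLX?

MMMCCLX = 3260; previous is 3259

MMMCCLIX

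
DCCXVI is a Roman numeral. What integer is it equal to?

DCCXVI: D=500, C=100, C=100, X=10, V=5, I=1
500 + 100 + 100 + 10 + 5 + 1 = 716

716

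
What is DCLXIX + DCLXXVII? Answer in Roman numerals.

DCLXIX = 669
DCLXXVII = 677
669 + 677 = 1346

MCCCXLVI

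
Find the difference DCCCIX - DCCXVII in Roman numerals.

DCCCIX = 809
DCCXVII = 717
809 - 717 = 92

XCII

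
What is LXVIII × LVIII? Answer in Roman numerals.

LXVIII = 68
LVIII = 58
68 × 58 = 3944

MMMCMXLIV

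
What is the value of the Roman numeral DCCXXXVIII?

DCCXXXVIII: D=500, C=100, C=100, X=10, X=10, X=10, V=5, I=1, I=1, I=1
500 + 100 + 100 + 10 + 10 + 10 + 5 + 1 + 1 + 1 = 738

738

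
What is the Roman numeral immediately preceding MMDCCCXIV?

MMDCCCXIV = 2814; previous is 2813

MMDCCCXIII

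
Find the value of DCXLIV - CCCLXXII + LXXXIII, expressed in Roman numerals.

DCXLIV = 644, CCCLXXII = 372, LXXXIII = 83
644 - 372 = 272
272 + 83 = 355

CCCLV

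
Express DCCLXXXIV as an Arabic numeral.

DCCLXXXIV: D=500, C=100, C=100, L=50, X=10, X=10, X=10, IV=4
500 + 100 + 100 + 50 + 10 + 10 + 10 + 4 = 784

784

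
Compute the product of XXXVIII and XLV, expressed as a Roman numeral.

XXXVIII = 38
XLV = 45
38 × 45 = 1710

MDCCX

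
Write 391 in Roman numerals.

Convert 391 to Roman numerals:
  391 contains 3×100 (CCC)
  91 contains 1×90 (XC)
  1 contains 1×1 (I)

CCCXCI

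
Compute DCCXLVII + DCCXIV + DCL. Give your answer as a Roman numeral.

DCCXLVII = 747, DCCXIV = 714, DCL = 650
747 + 714 = 1461
1461 + 650 = 2111

MMCXI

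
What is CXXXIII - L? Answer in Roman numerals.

CXXXIII = 133
L = 50
133 - 50 = 83

LXXXIII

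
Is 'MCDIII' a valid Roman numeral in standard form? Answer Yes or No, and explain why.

'MCDIII': Check the rules: uses only the symbols I, V, X, L, C, D, M; no symbol is repeated more than three times in a row; V, L and D each appear at most once; the only place a smaller symbol precedes a larger one is the allowed subtractive pair CD, the symbol right after such a pair (if any) is smaller than the pair's first symbol, and otherwise the values never increase from left to right. Value: M (1000) + CD (400) + I (1) + I (1) + I (1) = 1403. So it is a valid standard Roman numeral.

Yes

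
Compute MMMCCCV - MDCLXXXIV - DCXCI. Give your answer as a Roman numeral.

MMMCCCV = 3305, MDCLXXXIV = 1684, DCXCI = 691
3305 - 1684 = 1621
1621 - 691 = 930

CMXXX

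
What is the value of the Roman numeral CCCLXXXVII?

CCCLXXXVII: C=100, C=100, C=100, L=50, X=10, X=10, X=10, V=5, I=1, I=1
100 + 100 + 100 + 50 + 10 + 10 + 10 + 5 + 1 + 1 = 387

387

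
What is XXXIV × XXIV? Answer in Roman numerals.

XXXIV = 34
XXIV = 24
34 × 24 = 816

DCCCXVI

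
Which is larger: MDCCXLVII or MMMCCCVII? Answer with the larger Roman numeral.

MDCCXLVII = 1747
MMMCCCVII = 3307
3307 is larger

MMMCCCVII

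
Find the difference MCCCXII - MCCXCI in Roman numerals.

MCCCXII = 1312
MCCXCI = 1291
1312 - 1291 = 21

XXI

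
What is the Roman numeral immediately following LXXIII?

LXXIII = 73; next is 74

LXXIV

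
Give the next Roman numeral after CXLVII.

CXLVII = 147; next is 148

CXLVIII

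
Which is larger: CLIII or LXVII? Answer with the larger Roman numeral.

CLIII = 153
LXVII = 67
153 is larger

CLIII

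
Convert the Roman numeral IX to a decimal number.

IX: IX=9

9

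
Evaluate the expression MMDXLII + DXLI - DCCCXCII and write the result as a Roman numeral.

MMDXLII = 2542, DXLI = 541, DCCCXCII = 892
2542 + 541 = 3083
3083 - 892 = 2191

MMCXCI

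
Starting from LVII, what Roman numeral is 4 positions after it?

LVII = 57
57 + 4 = 61

LXI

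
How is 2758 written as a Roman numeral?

Convert 2758 to Roman numerals:
  2758 contains 2×1000 (MM)
  758 contains 1×500 (D)
  258 contains 2×100 (CC)
  58 contains 1×50 (L)
  8 contains 1×5 (V)
  3 contains 3×1 (III)

MMDCCLVIII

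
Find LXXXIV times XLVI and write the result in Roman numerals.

LXXXIV = 84
XLVI = 46
84 × 46 = 3864

MMMDCCCLXIV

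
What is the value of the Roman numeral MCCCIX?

MCCCIX: M=1000, C=100, C=100, C=100, IX=9
1000 + 100 + 100 + 100 + 9 = 1309

1309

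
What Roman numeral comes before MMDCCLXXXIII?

MMDCCLXXXIII = 2783; previous is 2782

MMDCCLXXXII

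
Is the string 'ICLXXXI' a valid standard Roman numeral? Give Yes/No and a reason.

'ICLXXXI': Invalid subtractive combination: IC

No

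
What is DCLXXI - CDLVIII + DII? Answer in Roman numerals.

DCLXXI = 671, CDLVIII = 458, DII = 502
671 - 458 = 213
213 + 502 = 715

DCCXV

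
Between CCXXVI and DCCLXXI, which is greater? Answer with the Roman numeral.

CCXXVI = 226
DCCLXXI = 771
771 is larger

DCCLXXI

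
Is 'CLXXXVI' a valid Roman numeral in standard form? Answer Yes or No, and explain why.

'CLXXXVI': Check the rules: uses only the symbols I, V, X, L, C, D, M; no symbol is repeated more than three times in a row; V, L and D each appear at most once; no smaller symbol precedes a larger one (values never increase from left to right). Value: C (100) + L (50) + X (10) + X (10) + X (10) + V (5) + I (1) = 186. So it is a valid standard Roman numeral.

Yes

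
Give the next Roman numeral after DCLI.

DCLI = 651, so the next integer is 651 + 1 = 652

DCLII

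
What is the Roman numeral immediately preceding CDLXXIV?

CDLXXIV = 474, so the previous integer is 474 - 1 = 473

CDLXXIII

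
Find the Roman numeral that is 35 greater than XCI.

XCI = 91
91 + 35 = 126

CXXVI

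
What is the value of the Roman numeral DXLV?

DXLV: D=500, XL=40, V=5
500 + 40 + 5 = 545

545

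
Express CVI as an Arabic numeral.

CVI: C=100, V=5, I=1
100 + 5 + 1 = 106

106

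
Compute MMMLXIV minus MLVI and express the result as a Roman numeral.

MMMLXIV = 3064
MLVI = 1056
3064 - 1056 = 2008

MMVIII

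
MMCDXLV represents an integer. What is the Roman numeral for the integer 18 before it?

MMCDXLV = 2445
2445 - 18 = 2427

MMCDXXVII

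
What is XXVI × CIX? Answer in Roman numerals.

XXVI = 26
CIX = 109
26 × 109 = 2834

MMDCCCXXXIV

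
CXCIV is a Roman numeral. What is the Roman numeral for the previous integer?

CXCIV = 194, so the previous integer is 194 - 1 = 193

CXCIII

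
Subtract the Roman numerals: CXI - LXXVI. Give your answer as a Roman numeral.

CXI = 111
LXXVI = 76
111 - 76 = 35

XXXV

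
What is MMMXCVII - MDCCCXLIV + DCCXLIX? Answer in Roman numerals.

MMMXCVII = 3097, MDCCCXLIV = 1844, DCCXLIX = 749
3097 - 1844 = 1253
1253 + 749 = 2002

MMII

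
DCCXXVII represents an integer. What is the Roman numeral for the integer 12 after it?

DCCXXVII = 727
727 + 12 = 739

DCCXXXIX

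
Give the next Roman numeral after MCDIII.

MCDIII = 1403, so the next integer is 1403 + 1 = 1404

MCDIV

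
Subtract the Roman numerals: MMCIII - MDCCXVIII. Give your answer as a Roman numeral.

MMCIII = 2103
MDCCXVIII = 1718
2103 - 1718 = 385

CCCLXXXV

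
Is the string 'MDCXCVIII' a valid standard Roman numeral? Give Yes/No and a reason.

'MDCXCVIII': Check the rules: uses only the symbols I, V, X, L, C, D, M; no symbol is repeated more than three times in a row; V, L and D each appear at most once; the only place a smaller symbol precedes a larger one is the allowed subtractive pair XC, the symbol right after such a pair (if any) is smaller than the pair's first symbol, and otherwise the values never increase from left to right. Value: M (1000) + D (500) + C (100) + XC (90) + V (5) + I (1) + I (1) + I (1) = 1698. So it is a valid standard Roman numeral.

Yes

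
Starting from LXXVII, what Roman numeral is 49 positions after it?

LXXVII = 77
77 + 49 = 126

CXXVI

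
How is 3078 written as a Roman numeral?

Convert 3078 to Roman numerals:
  3078 contains 3×1000 (MMM)
  78 contains 1×50 (L)
  28 contains 2×10 (XX)
  8 contains 1×5 (V)
  3 contains 3×1 (III)

MMMLXXVIII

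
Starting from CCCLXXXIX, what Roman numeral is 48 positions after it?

CCCLXXXIX = 389
389 + 48 = 437

CDXXXVII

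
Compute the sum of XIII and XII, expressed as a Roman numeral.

XIII = 13
XII = 12
13 + 12 = 25

XXV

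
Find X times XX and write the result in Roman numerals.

X = 10
XX = 20
10 × 20 = 200

CC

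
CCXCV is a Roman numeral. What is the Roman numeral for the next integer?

CCXCV = 295; next is 296

CCXCVI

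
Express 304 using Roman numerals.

Convert 304 to Roman numerals:
  304 contains 3×100 (CCC)
  4 contains 1×4 (IV)

CCCIV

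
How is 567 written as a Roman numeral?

Convert 567 to Roman numerals:
  567 contains 1×500 (D)
  67 contains 1×50 (L)
  17 contains 1×10 (X)
  7 contains 1×5 (V)
  2 contains 2×1 (II)

DLXVII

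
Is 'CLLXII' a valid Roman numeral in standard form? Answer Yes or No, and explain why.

'CLLXII': L should not appear more than once

No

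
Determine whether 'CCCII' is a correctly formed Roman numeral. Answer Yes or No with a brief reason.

'CCCII': Check the rules: uses only the symbols I, V, X, L, C, D, M; no symbol is repeated more than three times in a row; V, L and D each appear at most once; no smaller symbol precedes a larger one (values never increase from left to right). Value: C (100) + C (100) + C (100) + I (1) + I (1) = 302. So it is a valid standard Roman numeral.

Yes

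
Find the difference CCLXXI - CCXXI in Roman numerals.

CCLXXI = 271
CCXXI = 221
271 - 221 = 50

L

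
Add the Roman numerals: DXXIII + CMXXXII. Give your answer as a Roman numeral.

DXXIII = 523
CMXXXII = 932
523 + 932 = 1455

MCDLV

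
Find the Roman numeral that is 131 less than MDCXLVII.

MDCXLVII = 1647
1647 - 131 = 1516

MDXVI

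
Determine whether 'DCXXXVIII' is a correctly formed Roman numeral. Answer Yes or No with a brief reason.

'DCXXXVIII': Check the rules: uses only the symbols I, V, X, L, C, D, M; no symbol is repeated more than three times in a row; V, L and D each appear at most once; no smaller symbol precedes a larger one (values never increase from left to right). Value: D (500) + C (100) + X (10) + X (10) + X (10) + V (5) + I (1) + I (1) + I (1) = 638. So it is a valid standard Roman numeral.

Yes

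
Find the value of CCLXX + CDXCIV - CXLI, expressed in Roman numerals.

CCLXX = 270, CDXCIV = 494, CXLI = 141
270 + 494 = 764
764 - 141 = 623

DCXXIII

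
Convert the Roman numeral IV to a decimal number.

IV: IV=4

4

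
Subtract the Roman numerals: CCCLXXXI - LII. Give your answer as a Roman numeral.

CCCLXXXI = 381
LII = 52
381 - 52 = 329

CCCXXIX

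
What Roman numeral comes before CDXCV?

CDXCV = 495, so the previous integer is 495 - 1 = 494

CDXCIV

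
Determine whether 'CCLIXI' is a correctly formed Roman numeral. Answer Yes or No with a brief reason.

'CCLIXI': I cannot come right after the subtractive pair IX: once I is subtracted in IX, the next symbol must be smaller than I

No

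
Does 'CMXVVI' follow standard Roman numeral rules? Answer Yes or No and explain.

'CMXVVI': V should not appear more than once

No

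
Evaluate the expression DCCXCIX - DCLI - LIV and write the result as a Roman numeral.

DCCXCIX = 799, DCLI = 651, LIV = 54
799 - 651 = 148
148 - 54 = 94

XCIV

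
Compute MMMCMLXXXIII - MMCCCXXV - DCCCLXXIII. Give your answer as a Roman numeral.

MMMCMLXXXIII = 3983, MMCCCXXV = 2325, DCCCLXXIII = 873
3983 - 2325 = 1658
1658 - 873 = 785

DCCLXXXV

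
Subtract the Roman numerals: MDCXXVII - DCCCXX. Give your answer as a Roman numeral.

MDCXXVII = 1627
DCCCXX = 820
1627 - 820 = 807

DCCCVII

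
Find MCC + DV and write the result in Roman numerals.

MCC = 1200
DV = 505
1200 + 505 = 1705

MDCCV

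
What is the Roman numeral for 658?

Convert 658 to Roman numerals:
  658 contains 1×500 (D)
  158 contains 1×100 (C)
  58 contains 1×50 (L)
  8 contains 1×5 (V)
  3 contains 3×1 (III)

DCLVIII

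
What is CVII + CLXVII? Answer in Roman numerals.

CVII = 107
CLXVII = 167
107 + 167 = 274

CCLXXIV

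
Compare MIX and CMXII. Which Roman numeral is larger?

MIX = 1009
CMXII = 912
1009 is larger

MIX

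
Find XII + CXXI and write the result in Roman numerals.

XII = 12
CXXI = 121
12 + 121 = 133

CXXXIII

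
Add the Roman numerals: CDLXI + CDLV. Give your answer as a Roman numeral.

CDLXI = 461
CDLV = 455
461 + 455 = 916

CMXVI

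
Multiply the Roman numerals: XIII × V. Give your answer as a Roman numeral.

XIII = 13
V = 5
13 × 5 = 65

LXV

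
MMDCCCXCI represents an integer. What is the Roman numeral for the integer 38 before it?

MMDCCCXCI = 2891
2891 - 38 = 2853

MMDCCCLIII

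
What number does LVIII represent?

LVIII: L=50, V=5, I=1, I=1, I=1
50 + 5 + 1 + 1 + 1 = 58

58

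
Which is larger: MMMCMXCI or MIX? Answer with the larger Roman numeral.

MMMCMXCI = 3991
MIX = 1009
3991 is larger

MMMCMXCI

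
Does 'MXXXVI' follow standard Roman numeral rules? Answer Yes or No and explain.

'MXXXVI': Check the rules: uses only the symbols I, V, X, L, C, D, M; no symbol is repeated more than three times in a row; V, L and D each appear at most once; no smaller symbol precedes a larger one (values never increase from left to right). Value: M (1000) + X (10) + X (10) + X (10) + V (5) + I (1) = 1036. So it is a valid standard Roman numeral.

Yes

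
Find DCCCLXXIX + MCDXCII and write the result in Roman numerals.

DCCCLXXIX = 879
MCDXCII = 1492
879 + 1492 = 2371

MMCCCLXXI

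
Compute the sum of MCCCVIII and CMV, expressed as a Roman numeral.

MCCCVIII = 1308
CMV = 905
1308 + 905 = 2213

MMCCXIII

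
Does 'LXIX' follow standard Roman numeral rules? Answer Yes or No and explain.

'LXIX': Check the rules: uses only the symbols I, V, X, L, C, D, M; no symbol is repeated more than three times in a row; V, L and D each appear at most once; the only place a smaller symbol precedes a larger one is the allowed subtractive pair IX, the symbol right after such a pair (if any) is smaller than the pair's first symbol, and otherwise the values never increase from left to right. Value: L (50) + X (10) + IX (9) = 69. So it is a valid standard Roman numeral.

Yes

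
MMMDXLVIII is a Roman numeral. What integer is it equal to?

MMMDXLVIII: M=1000, M=1000, M=1000, D=500, XL=40, V=5, I=1, I=1, I=1
1000 + 1000 + 1000 + 500 + 40 + 5 + 1 + 1 + 1 = 3548

3548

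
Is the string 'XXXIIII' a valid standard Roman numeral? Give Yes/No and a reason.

'XXXIIII': More than 3 consecutive I's

No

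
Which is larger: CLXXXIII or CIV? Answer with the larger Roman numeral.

CLXXXIII = 183
CIV = 104
183 is larger

CLXXXIII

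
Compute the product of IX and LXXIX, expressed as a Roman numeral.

IX = 9
LXXIX = 79
9 × 79 = 711

DCCXI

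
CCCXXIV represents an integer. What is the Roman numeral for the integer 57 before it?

CCCXXIV = 324
324 - 57 = 267

CCLXVII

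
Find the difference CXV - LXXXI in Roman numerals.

CXV = 115
LXXXI = 81
115 - 81 = 34

XXXIV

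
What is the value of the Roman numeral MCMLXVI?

MCMLXVI: M=1000, CM=900, L=50, X=10, V=5, I=1
1000 + 900 + 50 + 10 + 5 + 1 = 1966

1966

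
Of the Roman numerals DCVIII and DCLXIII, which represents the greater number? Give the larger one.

DCVIII = 608
DCLXIII = 663
663 is larger

DCLXIII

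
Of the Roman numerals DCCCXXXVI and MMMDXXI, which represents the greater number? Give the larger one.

DCCCXXXVI = 836
MMMDXXI = 3521
3521 is larger

MMMDXXI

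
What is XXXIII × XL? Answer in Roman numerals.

XXXIII = 33
XL = 40
33 × 40 = 1320

MCCCXX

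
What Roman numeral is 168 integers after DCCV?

DCCV = 705
705 + 168 = 873

DCCCLXXIII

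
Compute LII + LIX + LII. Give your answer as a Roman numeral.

LII = 52, LIX = 59, LII = 52
52 + 59 = 111
111 + 52 = 163

CLXIII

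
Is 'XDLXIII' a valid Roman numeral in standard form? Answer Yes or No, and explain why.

'XDLXIII': Invalid subtractive combination: XD

No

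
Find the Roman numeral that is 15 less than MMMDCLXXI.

MMMDCLXXI = 3671
3671 - 15 = 3656

MMMDCLVI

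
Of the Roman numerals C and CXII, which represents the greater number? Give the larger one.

C = 100
CXII = 112
112 is larger

CXII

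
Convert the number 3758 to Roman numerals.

Convert 3758 to Roman numerals:
  3758 contains 3×1000 (MMM)
  758 contains 1×500 (D)
  258 contains 2×100 (CC)
  58 contains 1×50 (L)
  8 contains 1×5 (V)
  3 contains 3×1 (III)

MMMDCCLVIII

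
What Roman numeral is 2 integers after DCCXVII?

DCCXVII = 717
717 + 2 = 719

DCCXIX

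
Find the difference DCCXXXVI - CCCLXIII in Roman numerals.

DCCXXXVI = 736
CCCLXIII = 363
736 - 363 = 373

CCCLXXIII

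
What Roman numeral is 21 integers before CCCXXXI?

CCCXXXI = 331
331 - 21 = 310

CCCX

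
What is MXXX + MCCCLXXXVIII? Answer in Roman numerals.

MXXX = 1030
MCCCLXXXVIII = 1388
1030 + 1388 = 2418

MMCDXVIII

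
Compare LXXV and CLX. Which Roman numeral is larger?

LXXV = 75
CLX = 160
160 is larger

CLX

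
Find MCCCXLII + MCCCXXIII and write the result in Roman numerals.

MCCCXLII = 1342
MCCCXXIII = 1323
1342 + 1323 = 2665

MMDCLXV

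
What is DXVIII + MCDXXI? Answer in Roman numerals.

DXVIII = 518
MCDXXI = 1421
518 + 1421 = 1939

MCMXXXIX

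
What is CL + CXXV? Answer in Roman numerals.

CL = 150
CXXV = 125
150 + 125 = 275

CCLXXV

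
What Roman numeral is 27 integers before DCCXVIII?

DCCXVIII = 718
718 - 27 = 691

DCXCI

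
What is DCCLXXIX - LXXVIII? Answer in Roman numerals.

DCCLXXIX = 779
LXXVIII = 78
779 - 78 = 701

DCCI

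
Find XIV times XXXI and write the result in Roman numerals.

XIV = 14
XXXI = 31
14 × 31 = 434

CDXXXIV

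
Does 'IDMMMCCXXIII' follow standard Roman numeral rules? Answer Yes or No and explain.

'IDMMMCCXXIII': Invalid subtractive combination: ID

No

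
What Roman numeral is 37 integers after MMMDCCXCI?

MMMDCCXCI = 3791
3791 + 37 = 3828

MMMDCCCXXVIII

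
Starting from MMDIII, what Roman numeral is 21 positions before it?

MMDIII = 2503
2503 - 21 = 2482

MMCDLXXXII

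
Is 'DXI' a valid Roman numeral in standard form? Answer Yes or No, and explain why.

'DXI': Check the rules: uses only the symbols I, V, X, L, C, D, M; no symbol is repeated more than three times in a row; V, L and D each appear at most once; no smaller symbol precedes a larger one (values never increase from left to right). Value: D (500) + X (10) + I (1) = 511. So it is a valid standard Roman numeral.

Yes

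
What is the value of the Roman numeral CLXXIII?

CLXXIII: C=100, L=50, X=10, X=10, I=1, I=1, I=1
100 + 50 + 10 + 10 + 1 + 1 + 1 = 173

173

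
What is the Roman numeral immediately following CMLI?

CMLI = 951; next is 952

CMLII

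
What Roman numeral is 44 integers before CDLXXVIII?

CDLXXVIII = 478
478 - 44 = 434

CDXXXIV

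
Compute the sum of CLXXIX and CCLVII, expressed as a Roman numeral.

CLXXIX = 179
CCLVII = 257
179 + 257 = 436

CDXXXVI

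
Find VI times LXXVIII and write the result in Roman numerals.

VI = 6
LXXVIII = 78
6 × 78 = 468

CDLXVIII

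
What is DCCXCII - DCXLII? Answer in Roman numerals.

DCCXCII = 792
DCXLII = 642
792 - 642 = 150

CL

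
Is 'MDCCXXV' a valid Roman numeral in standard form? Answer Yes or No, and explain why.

'MDCCXXV': Check the rules: uses only the symbols I, V, X, L, C, D, M; no symbol is repeated more than three times in a row; V, L and D each appear at most once; no smaller symbol precedes a larger one (values never increase from left to right). Value: M (1000) + D (500) + C (100) + C (100) + X (10) + X (10) + V (5) = 1725. So it is a valid standard Roman numeral.

Yes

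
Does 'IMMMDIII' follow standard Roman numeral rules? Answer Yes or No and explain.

'IMMMDIII': Invalid subtractive combination: IM

No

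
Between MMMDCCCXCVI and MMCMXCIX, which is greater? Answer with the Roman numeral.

MMMDCCCXCVI = 3896
MMCMXCIX = 2999
3896 is larger

MMMDCCCXCVI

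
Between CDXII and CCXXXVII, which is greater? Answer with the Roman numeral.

CDXII = 412
CCXXXVII = 237
412 is larger

CDXII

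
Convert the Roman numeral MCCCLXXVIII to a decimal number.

MCCCLXXVIII: M=1000, C=100, C=100, C=100, L=50, X=10, X=10, V=5, I=1, I=1, I=1
1000 + 100 + 100 + 100 + 50 + 10 + 10 + 5 + 1 + 1 + 1 = 1378

1378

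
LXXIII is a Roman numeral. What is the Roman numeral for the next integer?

LXXIII = 73; next is 74

LXXIV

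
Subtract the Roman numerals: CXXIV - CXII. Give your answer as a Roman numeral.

CXXIV = 124
CXII = 112
124 - 112 = 12

XII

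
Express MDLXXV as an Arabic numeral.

MDLXXV: M=1000, D=500, L=50, X=10, X=10, V=5
1000 + 500 + 50 + 10 + 10 + 5 = 1575

1575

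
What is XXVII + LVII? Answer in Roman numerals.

XXVII = 27
LVII = 57
27 + 57 = 84

LXXXIV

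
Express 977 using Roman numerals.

Convert 977 to Roman numerals:
  977 contains 1×900 (CM)
  77 contains 1×50 (L)
  27 contains 2×10 (XX)
  7 contains 1×5 (V)
  2 contains 2×1 (II)

CMLXXVII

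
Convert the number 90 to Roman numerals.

Convert 90 to Roman numerals:
  90 contains 1×90 (XC)

XC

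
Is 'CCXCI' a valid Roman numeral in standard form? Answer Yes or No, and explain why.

'CCXCI': Check the rules: uses only the symbols I, V, X, L, C, D, M; no symbol is repeated more than three times in a row; V, L and D each appear at most once; the only place a smaller symbol precedes a larger one is the allowed subtractive pair XC, the symbol right after such a pair (if any) is smaller than the pair's first symbol, and otherwise the values never increase from left to right. Value: C (100) + C (100) + XC (90) + I (1) = 291. So it is a valid standard Roman numeral.

Yes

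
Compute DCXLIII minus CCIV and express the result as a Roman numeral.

DCXLIII = 643
CCIV = 204
643 - 204 = 439

CDXXXIX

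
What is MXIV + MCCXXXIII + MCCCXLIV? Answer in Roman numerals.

MXIV = 1014, MCCXXXIII = 1233, MCCCXLIV = 1344
1014 + 1233 = 2247
2247 + 1344 = 3591

MMMDXCI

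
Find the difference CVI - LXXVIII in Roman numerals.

CVI = 106
LXXVIII = 78
106 - 78 = 28

XXVIII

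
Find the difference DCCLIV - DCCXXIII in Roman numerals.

DCCLIV = 754
DCCXXIII = 723
754 - 723 = 31

XXXI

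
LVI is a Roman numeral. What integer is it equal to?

LVI: L=50, V=5, I=1
50 + 5 + 1 = 56

56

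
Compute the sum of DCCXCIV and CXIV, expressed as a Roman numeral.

DCCXCIV = 794
CXIV = 114
794 + 114 = 908

CMVIII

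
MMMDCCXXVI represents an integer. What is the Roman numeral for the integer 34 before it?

MMMDCCXXVI = 3726
3726 - 34 = 3692

MMMDCXCII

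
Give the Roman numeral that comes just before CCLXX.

CCLXX = 270; previous is 269

CCLXIX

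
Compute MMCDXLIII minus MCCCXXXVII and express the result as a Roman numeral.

MMCDXLIII = 2443
MCCCXXXVII = 1337
2443 - 1337 = 1106

MCVI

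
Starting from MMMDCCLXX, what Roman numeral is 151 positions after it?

MMMDCCLXX = 3770
3770 + 151 = 3921

MMMCMXXI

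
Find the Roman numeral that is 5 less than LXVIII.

LXVIII = 68
68 - 5 = 63

LXIII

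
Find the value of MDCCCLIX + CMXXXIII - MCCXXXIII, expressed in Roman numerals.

MDCCCLIX = 1859, CMXXXIII = 933, MCCXXXIII = 1233
1859 + 933 = 2792
2792 - 1233 = 1559

MDLIX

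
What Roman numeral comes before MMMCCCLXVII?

MMMCCCLXVII = 3367; previous is 3366

MMMCCCLXVI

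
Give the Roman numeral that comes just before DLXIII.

DLXIII = 563; previous is 562

DLXII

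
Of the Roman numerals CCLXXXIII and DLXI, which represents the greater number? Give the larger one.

CCLXXXIII = 283
DLXI = 561
561 is larger

DLXI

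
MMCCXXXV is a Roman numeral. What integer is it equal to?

MMCCXXXV: M=1000, M=1000, C=100, C=100, X=10, X=10, X=10, V=5
1000 + 1000 + 100 + 100 + 10 + 10 + 10 + 5 = 2235

2235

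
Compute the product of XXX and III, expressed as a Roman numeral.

XXX = 30
III = 3
30 × 3 = 90

XC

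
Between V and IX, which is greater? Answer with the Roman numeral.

V = 5
IX = 9
9 is larger

IX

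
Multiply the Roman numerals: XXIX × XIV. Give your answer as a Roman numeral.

XXIX = 29
XIV = 14
29 × 14 = 406

CDVI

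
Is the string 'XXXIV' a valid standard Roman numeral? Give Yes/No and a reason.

'XXXIV': Check the rules: uses only the symbols I, V, X, L, C, D, M; no symbol is repeated more than three times in a row; V, L and D each appear at most once; the only place a smaller symbol precedes a larger one is the allowed subtractive pair IV, the symbol right after such a pair (if any) is smaller than the pair's first symbol, and otherwise the values never increase from left to right. Value: X (10) + X (10) + X (10) + IV (4) = 34. So it is a valid standard Roman numeral.

Yes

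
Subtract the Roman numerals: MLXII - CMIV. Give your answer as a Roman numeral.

MLXII = 1062
CMIV = 904
1062 - 904 = 158

CLVIII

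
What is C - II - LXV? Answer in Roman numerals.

C = 100, II = 2, LXV = 65
100 - 2 = 98
98 - 65 = 33

XXXIII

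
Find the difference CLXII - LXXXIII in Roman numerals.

CLXII = 162
LXXXIII = 83
162 - 83 = 79

LXXIX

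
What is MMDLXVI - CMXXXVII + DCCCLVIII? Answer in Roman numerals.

MMDLXVI = 2566, CMXXXVII = 937, DCCCLVIII = 858
2566 - 937 = 1629
1629 + 858 = 2487

MMCDLXXXVII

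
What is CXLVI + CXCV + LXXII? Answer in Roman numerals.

CXLVI = 146, CXCV = 195, LXXII = 72
146 + 195 = 341
341 + 72 = 413

CDXIII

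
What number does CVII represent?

CVII: C=100, V=5, I=1, I=1
100 + 5 + 1 + 1 = 107

107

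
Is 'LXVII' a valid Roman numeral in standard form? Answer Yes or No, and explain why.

'LXVII': Check the rules: uses only the symbols I, V, X, L, C, D, M; no symbol is repeated more than three times in a row; V, L and D each appear at most once; no smaller symbol precedes a larger one (values never increase from left to right). Value: L (50) + X (10) + V (5) + I (1) + I (1) = 67. So it is a valid standard Roman numeral.

Yes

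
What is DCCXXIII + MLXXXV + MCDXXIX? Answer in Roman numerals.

DCCXXIII = 723, MLXXXV = 1085, MCDXXIX = 1429
723 + 1085 = 1808
1808 + 1429 = 3237

MMMCCXXXVII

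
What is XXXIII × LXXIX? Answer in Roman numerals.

XXXIII = 33
LXXIX = 79
33 × 79 = 2607

MMDCVII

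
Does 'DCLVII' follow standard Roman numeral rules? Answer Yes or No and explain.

'DCLVII': Check the rules: uses only the symbols I, V, X, L, C, D, M; no symbol is repeated more than three times in a row; V, L and D each appear at most once; no smaller symbol precedes a larger one (values never increase from left to right). Value: D (500) + C (100) + L (50) + V (5) + I (1) + I (1) = 657. So it is a valid standard Roman numeral.

Yes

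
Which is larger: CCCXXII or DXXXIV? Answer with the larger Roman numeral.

CCCXXII = 322
DXXXIV = 534
534 is larger

DXXXIV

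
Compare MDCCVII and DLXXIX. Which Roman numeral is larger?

MDCCVII = 1707
DLXXIX = 579
1707 is larger

MDCCVII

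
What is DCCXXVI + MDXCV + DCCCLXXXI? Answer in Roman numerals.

DCCXXVI = 726, MDXCV = 1595, DCCCLXXXI = 881
726 + 1595 = 2321
2321 + 881 = 3202

MMMCCII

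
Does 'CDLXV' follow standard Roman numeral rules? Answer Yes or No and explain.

'CDLXV': Check the rules: uses only the symbols I, V, X, L, C, D, M; no symbol is repeated more than three times in a row; V, L and D each appear at most once; the only place a smaller symbol precedes a larger one is the allowed subtractive pair CD, the symbol right after such a pair (if any) is smaller than the pair's first symbol, and otherwise the values never increase from left to right. Value: CD (400) + L (50) + X (10) + V (5) = 465. So it is a valid standard Roman numeral.

Yes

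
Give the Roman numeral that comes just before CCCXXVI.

CCCXXVI = 326; previous is 325

CCCXXV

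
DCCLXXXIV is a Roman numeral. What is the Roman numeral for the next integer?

DCCLXXXIV = 784; next is 785

DCCLXXXV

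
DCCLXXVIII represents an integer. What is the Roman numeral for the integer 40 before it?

DCCLXXVIII = 778
778 - 40 = 738

DCCXXXVIII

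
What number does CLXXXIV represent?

CLXXXIV: C=100, L=50, X=10, X=10, X=10, IV=4
100 + 50 + 10 + 10 + 10 + 4 = 184

184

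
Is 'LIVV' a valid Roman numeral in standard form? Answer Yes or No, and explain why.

'LIVV': V should not appear more than once

No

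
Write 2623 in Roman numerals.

Convert 2623 to Roman numerals:
  2623 contains 2×1000 (MM)
  623 contains 1×500 (D)
  123 contains 1×100 (C)
  23 contains 2×10 (XX)
  3 contains 3×1 (III)

MMDCXXIII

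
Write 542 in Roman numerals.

Convert 542 to Roman numerals:
  542 contains 1×500 (D)
  42 contains 1×40 (XL)
  2 contains 2×1 (II)

DXLII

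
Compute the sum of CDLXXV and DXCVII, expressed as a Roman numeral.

CDLXXV = 475
DXCVII = 597
475 + 597 = 1072

MLXXII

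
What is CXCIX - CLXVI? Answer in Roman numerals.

CXCIX = 199
CLXVI = 166
199 - 166 = 33

XXXIII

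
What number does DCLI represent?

DCLI: D=500, C=100, L=50, I=1
500 + 100 + 50 + 1 = 651

651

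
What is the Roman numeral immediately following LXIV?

LXIV = 64, so the next integer is 64 + 1 = 65

LXV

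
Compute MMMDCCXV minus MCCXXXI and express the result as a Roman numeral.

MMMDCCXV = 3715
MCCXXXI = 1231
3715 - 1231 = 2484

MMCDLXXXIV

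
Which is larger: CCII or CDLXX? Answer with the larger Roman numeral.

CCII = 202
CDLXX = 470
470 is larger

CDLXX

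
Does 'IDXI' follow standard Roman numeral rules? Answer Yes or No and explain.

'IDXI': Invalid subtractive combination: ID

No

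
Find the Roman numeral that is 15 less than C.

C = 100
100 - 15 = 85

LXXXV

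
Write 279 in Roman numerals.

Convert 279 to Roman numerals:
  279 contains 2×100 (CC)
  79 contains 1×50 (L)
  29 contains 2×10 (XX)
  9 contains 1×9 (IX)

CCLXXIX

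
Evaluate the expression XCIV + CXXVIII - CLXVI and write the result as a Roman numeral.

XCIV = 94, CXXVIII = 128, CLXVI = 166
94 + 128 = 222
222 - 166 = 56

LVI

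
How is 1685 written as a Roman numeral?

Convert 1685 to Roman numerals:
  1685 contains 1×1000 (M)
  685 contains 1×500 (D)
  185 contains 1×100 (C)
  85 contains 1×50 (L)
  35 contains 3×10 (XXX)
  5 contains 1×5 (V)

MDCLXXXV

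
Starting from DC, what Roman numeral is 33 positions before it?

DC = 600
600 - 33 = 567

DLXVII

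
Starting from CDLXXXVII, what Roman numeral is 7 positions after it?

CDLXXXVII = 487
487 + 7 = 494

CDXCIV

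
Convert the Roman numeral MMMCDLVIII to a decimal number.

MMMCDLVIII: M=1000, M=1000, M=1000, CD=400, L=50, V=5, I=1, I=1, I=1
1000 + 1000 + 1000 + 400 + 50 + 5 + 1 + 1 + 1 = 3458

3458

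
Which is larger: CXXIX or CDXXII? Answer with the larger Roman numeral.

CXXIX = 129
CDXXII = 422
422 is larger

CDXXII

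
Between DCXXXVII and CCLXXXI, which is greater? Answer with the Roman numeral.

DCXXXVII = 637
CCLXXXI = 281
637 is larger

DCXXXVII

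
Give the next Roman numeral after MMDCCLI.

MMDCCLI = 2751; next is 2752

MMDCCLII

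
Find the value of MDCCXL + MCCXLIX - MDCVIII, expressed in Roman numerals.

MDCCXL = 1740, MCCXLIX = 1249, MDCVIII = 1608
1740 + 1249 = 2989
2989 - 1608 = 1381

MCCCLXXXI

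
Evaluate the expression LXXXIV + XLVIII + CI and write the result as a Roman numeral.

LXXXIV = 84, XLVIII = 48, CI = 101
84 + 48 = 132
132 + 101 = 233

CCXXXIII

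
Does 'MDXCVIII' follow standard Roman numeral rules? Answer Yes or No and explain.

'MDXCVIII': Check the rules: uses only the symbols I, V, X, L, C, D, M; no symbol is repeated more than three times in a row; V, L and D each appear at most once; the only place a smaller symbol precedes a larger one is the allowed subtractive pair XC, the symbol right after such a pair (if any) is smaller than the pair's first symbol, and otherwise the values never increase from left to right. Value: M (1000) + D (500) + XC (90) + V (5) + I (1) + I (1) + I (1) = 1598. So it is a valid standard Roman numeral.

Yes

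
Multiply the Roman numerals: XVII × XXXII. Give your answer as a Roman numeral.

XVII = 17
XXXII = 32
17 × 32 = 544

DXLIV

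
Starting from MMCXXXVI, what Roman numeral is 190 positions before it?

MMCXXXVI = 2136
2136 - 190 = 1946

MCMXLVI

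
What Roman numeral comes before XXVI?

XXVI = 26, so the previous integer is 26 - 1 = 25

XXV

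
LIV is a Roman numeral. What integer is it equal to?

LIV: L=50, IV=4
50 + 4 = 54

54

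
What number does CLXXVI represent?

CLXXVI: C=100, L=50, X=10, X=10, V=5, I=1
100 + 50 + 10 + 10 + 5 + 1 = 176

176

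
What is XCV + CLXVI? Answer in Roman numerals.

XCV = 95
CLXVI = 166
95 + 166 = 261

CCLXI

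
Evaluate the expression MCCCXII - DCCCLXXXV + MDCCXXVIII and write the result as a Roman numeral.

MCCCXII = 1312, DCCCLXXXV = 885, MDCCXXVIII = 1728
1312 - 885 = 427
427 + 1728 = 2155

MMCLV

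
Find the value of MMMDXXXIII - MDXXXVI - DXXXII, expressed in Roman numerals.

MMMDXXXIII = 3533, MDXXXVI = 1536, DXXXII = 532
3533 - 1536 = 1997
1997 - 532 = 1465

MCDLXV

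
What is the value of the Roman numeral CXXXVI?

CXXXVI: C=100, X=10, X=10, X=10, V=5, I=1
100 + 10 + 10 + 10 + 5 + 1 = 136

136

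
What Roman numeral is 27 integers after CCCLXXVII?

CCCLXXVII = 377
377 + 27 = 404

CDIV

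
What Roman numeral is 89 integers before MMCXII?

MMCXII = 2112
2112 - 89 = 2023

MMXXIII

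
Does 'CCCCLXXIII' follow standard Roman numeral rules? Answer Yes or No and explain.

'CCCCLXXIII': More than 3 consecutive C's

No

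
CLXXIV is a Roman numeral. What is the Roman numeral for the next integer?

CLXXIV = 174; next is 175

CLXXV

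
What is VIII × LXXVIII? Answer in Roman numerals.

VIII = 8
LXXVIII = 78
8 × 78 = 624

DCXXIV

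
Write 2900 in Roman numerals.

Convert 2900 to Roman numerals:
  2900 contains 2×1000 (MM)
  900 contains 1×900 (CM)

MMCM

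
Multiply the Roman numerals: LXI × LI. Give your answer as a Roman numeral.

LXI = 61
LI = 51
61 × 51 = 3111

MMMCXI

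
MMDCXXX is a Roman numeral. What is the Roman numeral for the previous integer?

MMDCXXX = 2630, so the previous integer is 2630 - 1 = 2629

MMDCXXIX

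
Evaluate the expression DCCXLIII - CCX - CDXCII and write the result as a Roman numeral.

DCCXLIII = 743, CCX = 210, CDXCII = 492
743 - 210 = 533
533 - 492 = 41

XLI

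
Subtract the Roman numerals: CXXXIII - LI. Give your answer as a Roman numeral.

CXXXIII = 133
LI = 51
133 - 51 = 82

LXXXII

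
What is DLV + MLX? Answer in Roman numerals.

DLV = 555
MLX = 1060
555 + 1060 = 1615

MDCXV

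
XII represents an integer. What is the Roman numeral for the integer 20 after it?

XII = 12
12 + 20 = 32

XXXII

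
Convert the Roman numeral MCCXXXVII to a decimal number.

MCCXXXVII: M=1000, C=100, C=100, X=10, X=10, X=10, V=5, I=1, I=1
1000 + 100 + 100 + 10 + 10 + 10 + 5 + 1 + 1 = 1237

1237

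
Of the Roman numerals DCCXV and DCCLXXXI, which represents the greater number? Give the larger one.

DCCXV = 715
DCCLXXXI = 781
781 is larger

DCCLXXXI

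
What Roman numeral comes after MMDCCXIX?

MMDCCXIX = 2719, so the next integer is 2719 + 1 = 2720

MMDCCXX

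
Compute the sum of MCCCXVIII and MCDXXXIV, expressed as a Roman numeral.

MCCCXVIII = 1318
MCDXXXIV = 1434
1318 + 1434 = 2752

MMDCCLII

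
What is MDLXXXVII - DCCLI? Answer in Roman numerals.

MDLXXXVII = 1587
DCCLI = 751
1587 - 751 = 836

DCCCXXXVI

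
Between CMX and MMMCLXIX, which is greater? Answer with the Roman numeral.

CMX = 910
MMMCLXIX = 3169
3169 is larger

MMMCLXIX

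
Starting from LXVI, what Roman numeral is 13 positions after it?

LXVI = 66
66 + 13 = 79

LXXIX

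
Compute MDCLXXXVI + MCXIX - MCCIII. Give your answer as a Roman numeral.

MDCLXXXVI = 1686, MCXIX = 1119, MCCIII = 1203
1686 + 1119 = 2805
2805 - 1203 = 1602

MDCII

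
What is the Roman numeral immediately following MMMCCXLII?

MMMCCXLII = 3242; next is 3243

MMMCCXLIII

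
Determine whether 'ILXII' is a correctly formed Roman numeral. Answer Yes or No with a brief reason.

'ILXII': Invalid subtractive combination: IL

No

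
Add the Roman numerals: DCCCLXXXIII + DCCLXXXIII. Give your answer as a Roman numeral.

DCCCLXXXIII = 883
DCCLXXXIII = 783
883 + 783 = 1666

MDCLXVI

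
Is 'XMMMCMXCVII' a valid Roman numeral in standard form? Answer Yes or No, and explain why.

'XMMMCMXCVII': Invalid subtractive combination: XM

No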